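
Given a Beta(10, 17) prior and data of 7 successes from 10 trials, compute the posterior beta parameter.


Number of failures = 10 - 7 = 3
Posterior beta = 17 + 3 = 20

20


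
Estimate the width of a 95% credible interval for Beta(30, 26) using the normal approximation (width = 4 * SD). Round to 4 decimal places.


For Beta(a,b): Var = ab/((a+b)^2(a+b+1))
Var = 0.0044, SD = 0.0661
Approximate 95% CI width = 4 * 0.0661 = 0.2642

0.2642


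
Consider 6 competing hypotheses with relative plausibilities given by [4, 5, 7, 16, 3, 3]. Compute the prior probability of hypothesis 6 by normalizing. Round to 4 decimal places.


Sum of weights = 4 + 5 + 7 + 16 + 3 + 3 = 38
Normalized prior for H6 = 3 / 38
= 0.0789

0.0789


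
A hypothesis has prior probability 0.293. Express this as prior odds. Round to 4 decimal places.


Odds = P(H) / P(not H) = 0.293 / 0.707
= 0.4144

0.4144


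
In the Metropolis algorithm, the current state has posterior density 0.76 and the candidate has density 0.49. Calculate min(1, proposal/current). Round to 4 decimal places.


Ratio = 0.49/0.76 = 0.6447
Acceptance probability = min(1, 0.6447)
= 0.6447

0.6447


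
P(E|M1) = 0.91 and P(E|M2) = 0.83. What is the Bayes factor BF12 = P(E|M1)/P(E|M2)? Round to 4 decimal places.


Bayes factor BF12 = P(E|M1) / P(E|M2)
= 0.91 / 0.83
= 1.0964

1.0964


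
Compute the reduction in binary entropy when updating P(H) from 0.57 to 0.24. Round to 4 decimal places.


H_before = -p*log2(p) - (1-p)*log2(1-p) for p=0.57: 0.9858
H_after for p=0.24: 0.795
Reduction = 0.9858 - 0.795 = 0.1908

0.1908


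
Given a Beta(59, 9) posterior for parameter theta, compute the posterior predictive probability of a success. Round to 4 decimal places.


For a Beta-Bernoulli model, the predictive probability is the mean:
P(success) = 59/(59+9) = 59/68 = 0.8676

0.8676


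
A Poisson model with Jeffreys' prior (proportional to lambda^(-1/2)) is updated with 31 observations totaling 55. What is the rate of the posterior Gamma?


Posterior = Gamma(0.5 + S, n)
= Gamma(0.5 + 55, 31)
Posterior rate = 0 + n = 31

31.0


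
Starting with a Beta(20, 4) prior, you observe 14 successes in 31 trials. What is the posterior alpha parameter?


For a Beta-Binomial conjugate model:
Posterior alpha = prior alpha + number of successes
= 20 + 14 = 34

34


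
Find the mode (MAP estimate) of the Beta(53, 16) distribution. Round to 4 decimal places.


For Beta(a,b) with a,b > 1:
Mode = (a-1)/(a+b-2) = (53-1)/(69-2)
= 52/67 = 0.7761

0.7761


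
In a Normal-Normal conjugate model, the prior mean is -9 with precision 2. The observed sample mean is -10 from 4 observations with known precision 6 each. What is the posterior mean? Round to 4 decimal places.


Posterior precision = tau0 + n*tau = 2 + 4*6 = 26
Posterior mean = (tau0*mu0 + n*tau*xbar) / posterior_precision
= (2*-9 + 4*6*-10) / 26
= -258 / 26 = -9.9231

-9.9231


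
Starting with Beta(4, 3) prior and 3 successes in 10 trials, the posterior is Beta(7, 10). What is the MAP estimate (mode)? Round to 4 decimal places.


The mode of Beta(a, b) when a > 1 and b > 1 is (a-1)/(a+b-2)
= (7 - 1) / (7 + 10 - 2)
= 6 / 15
= 0.4

0.4


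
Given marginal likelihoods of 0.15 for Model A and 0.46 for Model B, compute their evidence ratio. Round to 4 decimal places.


Ratio = ML(A) / ML(B) = 0.15/0.46
= 0.3261

0.3261


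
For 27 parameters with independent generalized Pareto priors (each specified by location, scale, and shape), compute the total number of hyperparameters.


A generalized Pareto prior has 3 hyperparameters per parameter.
Total = 27 * 3 = 81

81


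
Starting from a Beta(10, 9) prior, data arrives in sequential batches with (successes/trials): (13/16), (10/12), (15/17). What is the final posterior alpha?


In sequential Bayesian updating, we sum all successes.
Total successes = 38
Final alpha = 10 + 38 = 48

48


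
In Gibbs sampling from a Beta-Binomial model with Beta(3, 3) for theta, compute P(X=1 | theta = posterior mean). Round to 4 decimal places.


Posterior mean = alpha/(alpha+beta) = 3/6 = 0.5
P(X=1|theta=mean) = theta = 0.5

0.5


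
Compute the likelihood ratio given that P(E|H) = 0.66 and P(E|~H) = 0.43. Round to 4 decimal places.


LR = P(E|H) / P(E|~H)
= 0.66 / 0.43 = 1.5349

1.5349


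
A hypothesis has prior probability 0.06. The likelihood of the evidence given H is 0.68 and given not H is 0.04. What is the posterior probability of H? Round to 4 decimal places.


Using Bayes' theorem:
P(E) = 0.06 * 0.68 + 0.94 * 0.04
P(E) = 0.0784
P(H|E) = (0.06 * 0.68) / 0.0784 = 0.5204

0.5204


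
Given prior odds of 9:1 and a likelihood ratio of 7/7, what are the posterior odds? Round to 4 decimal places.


Posterior odds = prior odds * LR
Prior odds = 9/1 = 9.0
LR = 7/7 = 1.0
Posterior odds = 9.0 * 1.0 = 9.0

9.0


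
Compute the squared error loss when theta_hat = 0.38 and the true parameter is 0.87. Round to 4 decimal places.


L = (theta_hat - theta_true)^2
= (0.38 - 0.87)^2
= -0.49^2 = 0.2401

0.2401


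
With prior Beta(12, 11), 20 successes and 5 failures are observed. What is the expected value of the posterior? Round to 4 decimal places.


Posterior = Beta(32, 16)
E[theta] = alpha/(alpha+beta)
= 32/48 = 0.6667

0.6667


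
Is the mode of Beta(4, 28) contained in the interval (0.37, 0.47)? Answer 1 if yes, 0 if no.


Mode = (a-1)/(a+b-2) = 3/30 = 0.1
Interval: (0.37, 0.47)
Contains mode? 0

0


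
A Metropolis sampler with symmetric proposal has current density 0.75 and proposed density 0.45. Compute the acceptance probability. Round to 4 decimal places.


For symmetric proposals, acceptance = min(1, pi(x*)/pi(x))
= min(1, 0.45/0.75)
= min(1, 0.6) = 0.6

0.6


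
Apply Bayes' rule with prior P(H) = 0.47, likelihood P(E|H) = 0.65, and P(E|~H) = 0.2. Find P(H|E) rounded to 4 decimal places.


Step 1: Compute marginal P(E) = P(E|H)P(H) + P(E|~H)P(~H)
= 0.65*0.47 + 0.2*0.53 = 0.4115
Step 2: P(H|E) = P(E|H)P(H)/P(E) = 0.3055/0.4115
= 0.7424

0.7424


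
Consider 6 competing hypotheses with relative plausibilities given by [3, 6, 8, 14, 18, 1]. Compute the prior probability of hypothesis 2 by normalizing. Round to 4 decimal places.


Sum of weights = 3 + 6 + 8 + 14 + 18 + 1 = 50
Normalized prior for H2 = 6 / 50
= 0.12

0.12


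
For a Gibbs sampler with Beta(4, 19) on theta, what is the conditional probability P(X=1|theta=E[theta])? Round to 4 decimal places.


E[theta] = 4/(4+19) = 0.1739
P(X=1|theta) = theta = 0.1739

0.1739


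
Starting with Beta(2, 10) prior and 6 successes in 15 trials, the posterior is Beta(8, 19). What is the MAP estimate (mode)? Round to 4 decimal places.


The mode of Beta(a, b) when a > 1 and b > 1 is (a-1)/(a+b-2)
= (8 - 1) / (8 + 19 - 2)
= 7 / 25
= 0.28

0.28


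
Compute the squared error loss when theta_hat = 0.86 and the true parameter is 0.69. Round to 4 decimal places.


L = (theta_hat - theta_true)^2
= (0.86 - 0.69)^2
= 0.17^2 = 0.0289

0.0289


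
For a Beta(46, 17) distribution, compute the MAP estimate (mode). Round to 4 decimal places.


MAP = mode = (a-1)/(a+b-2)
= (46-1)/(46+17-2)
= 45/61 = 0.7377

0.7377


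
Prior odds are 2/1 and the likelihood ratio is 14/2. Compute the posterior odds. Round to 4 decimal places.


Posterior odds = prior odds * likelihood ratio
= (2/1) * (14/2)
= 28 / 2
= 14.0

14.0


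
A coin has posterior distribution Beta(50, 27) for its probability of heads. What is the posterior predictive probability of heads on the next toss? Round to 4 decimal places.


Posterior predictive = E[theta] = alpha/(alpha+beta)
= 50/77
= 0.6494

0.6494


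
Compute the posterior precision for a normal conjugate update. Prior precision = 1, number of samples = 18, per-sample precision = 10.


tau_post = tau_0 + n * tau
= 1 + 18 * 10 = 181

181


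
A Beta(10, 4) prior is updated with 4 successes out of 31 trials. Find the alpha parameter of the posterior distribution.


In the Beta-Binomial conjugate update:
alpha_post = alpha_prior + successes
= 10 + 4
= 14

14


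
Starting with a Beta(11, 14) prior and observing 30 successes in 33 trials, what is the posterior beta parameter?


Posterior beta = prior beta + failures
Failures = 33 - 30 = 3
beta_post = 14 + 3 = 17

17


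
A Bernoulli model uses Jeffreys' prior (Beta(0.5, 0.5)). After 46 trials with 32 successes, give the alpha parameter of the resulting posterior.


Posterior = Beta(prior_alpha + successes, prior_beta + failures)
= Beta(0.5 + 32, 0.5 + 14)
Posterior alpha = 0.5 + k = 0.5 + 32 = 32.5

32.5


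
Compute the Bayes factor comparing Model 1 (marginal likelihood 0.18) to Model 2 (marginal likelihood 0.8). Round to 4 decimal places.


BF12 = marginal likelihood of M1 / marginal likelihood of M2
= 0.18/0.8
= 0.225

0.225


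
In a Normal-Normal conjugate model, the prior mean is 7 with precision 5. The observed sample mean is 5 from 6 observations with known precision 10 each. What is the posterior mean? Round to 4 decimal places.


Posterior precision = tau0 + n*tau = 5 + 6*10 = 65
Posterior mean = (tau0*mu0 + n*tau*xbar) / posterior_precision
= (5*7 + 6*10*5) / 65
= 335 / 65 = 5.1538

5.1538


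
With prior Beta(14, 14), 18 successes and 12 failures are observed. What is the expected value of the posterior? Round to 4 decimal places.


Posterior = Beta(32, 26)
E[theta] = alpha/(alpha+beta)
= 32/58 = 0.5517

0.5517


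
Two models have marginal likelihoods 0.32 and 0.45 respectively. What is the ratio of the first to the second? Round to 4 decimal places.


Evidence ratio = 0.32 / 0.45
= 0.7111

0.7111


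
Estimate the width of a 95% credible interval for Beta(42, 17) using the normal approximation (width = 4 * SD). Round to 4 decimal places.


For Beta(a,b): Var = ab/((a+b)^2(a+b+1))
Var = 0.0034, SD = 0.0585
Approximate 95% CI width = 4 * 0.0585 = 0.2339

0.2339


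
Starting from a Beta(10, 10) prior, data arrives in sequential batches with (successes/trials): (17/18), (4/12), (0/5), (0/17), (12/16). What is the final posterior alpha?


In sequential Bayesian updating, we sum all successes.
Total successes = 33
Final alpha = 10 + 33 = 43

43


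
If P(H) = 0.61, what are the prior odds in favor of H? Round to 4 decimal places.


Prior odds = P(H) / (1 - P(H))
= 0.61 / 0.39
= 1.5641

1.5641


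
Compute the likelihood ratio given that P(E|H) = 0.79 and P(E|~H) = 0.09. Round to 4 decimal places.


LR = P(E|H) / P(E|~H)
= 0.79 / 0.09 = 8.7778

8.7778


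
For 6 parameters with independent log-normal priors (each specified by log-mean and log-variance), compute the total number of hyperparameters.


A log-normal prior has 2 hyperparameters per parameter.
Total = 6 * 2 = 12

12


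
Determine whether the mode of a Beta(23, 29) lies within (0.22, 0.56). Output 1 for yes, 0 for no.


First find the mode: (a-1)/(a+b-2) = 0.44
Is 0.44 in (0.22, 0.56)? 1

1


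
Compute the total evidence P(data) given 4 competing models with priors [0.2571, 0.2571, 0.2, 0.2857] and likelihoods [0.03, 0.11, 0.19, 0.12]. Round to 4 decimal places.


Marginal likelihood = sum P(model_i) * P(data|model_i)
Model 1: 0.2571 * 0.03 = 0.0077
Model 2: 0.2571 * 0.11 = 0.0283
Model 3: 0.2 * 0.19 = 0.038
Model 4: 0.2857 * 0.12 = 0.0343
Total = 0.1083

0.1083


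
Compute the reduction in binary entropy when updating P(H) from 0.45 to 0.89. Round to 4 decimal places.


H_before = -p*log2(p) - (1-p)*log2(1-p) for p=0.45: 0.9928
H_after for p=0.89: 0.4999
Reduction = 0.9928 - 0.4999 = 0.4929

0.4929


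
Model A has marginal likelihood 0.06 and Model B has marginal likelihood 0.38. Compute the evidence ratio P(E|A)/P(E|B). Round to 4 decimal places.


Evidence ratio = P(E|A) / P(E|B)
= 0.06 / 0.38
= 0.1579

0.1579


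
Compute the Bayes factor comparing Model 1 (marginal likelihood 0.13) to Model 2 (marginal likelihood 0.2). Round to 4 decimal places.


BF12 = marginal likelihood of M1 / marginal likelihood of M2
= 0.13/0.2
= 0.65

0.65


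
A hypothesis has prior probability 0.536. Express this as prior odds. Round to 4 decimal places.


Odds = P(H) / P(not H) = 0.536 / 0.464
= 1.1552

1.1552


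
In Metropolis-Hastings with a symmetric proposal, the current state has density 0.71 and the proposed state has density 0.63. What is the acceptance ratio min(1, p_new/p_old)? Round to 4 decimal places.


Ratio = p_new / p_old = 0.63 / 0.71 = 0.8873
Acceptance = min(1, 0.8873) = 0.8873

0.8873


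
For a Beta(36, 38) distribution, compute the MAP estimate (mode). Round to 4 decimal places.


MAP = mode = (a-1)/(a+b-2)
= (36-1)/(36+38-2)
= 35/72 = 0.4861

0.4861


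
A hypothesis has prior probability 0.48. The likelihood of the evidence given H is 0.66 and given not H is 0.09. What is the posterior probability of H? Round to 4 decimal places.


Using Bayes' theorem:
P(E) = 0.48 * 0.66 + 0.52 * 0.09
P(E) = 0.3636
P(H|E) = (0.48 * 0.66) / 0.3636 = 0.8713

0.8713


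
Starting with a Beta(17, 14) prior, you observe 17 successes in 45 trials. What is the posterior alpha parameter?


For a Beta-Binomial conjugate model:
Posterior alpha = prior alpha + number of successes
= 17 + 17 = 34

34


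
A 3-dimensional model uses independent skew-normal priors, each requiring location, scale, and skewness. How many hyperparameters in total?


Per parameter: 3 (location, scale, and skewness).
Total = 3 * 3 = 9

9


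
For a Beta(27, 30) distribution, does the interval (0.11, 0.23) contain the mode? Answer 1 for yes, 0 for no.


Mode of Beta(a,b) = (a-1)/(a+b-2)
= (27-1)/(27+30-2) = 0.4727
Check: 0.11 <= 0.4727 <= 0.23?
Result: 0

0


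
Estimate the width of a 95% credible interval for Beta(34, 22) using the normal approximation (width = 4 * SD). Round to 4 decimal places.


For Beta(a,b): Var = ab/((a+b)^2(a+b+1))
Var = 0.0042, SD = 0.0647
Approximate 95% CI width = 4 * 0.0647 = 0.2588

0.2588


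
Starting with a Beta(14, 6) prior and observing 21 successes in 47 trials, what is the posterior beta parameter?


Posterior beta = prior beta + failures
Failures = 47 - 21 = 26
beta_post = 6 + 26 = 32

32


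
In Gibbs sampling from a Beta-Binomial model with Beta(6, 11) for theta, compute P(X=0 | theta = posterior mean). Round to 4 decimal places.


Posterior mean = alpha/(alpha+beta) = 6/17 = 0.3529
P(X=0|theta=mean) = 1 - theta = 0.6471

0.6471


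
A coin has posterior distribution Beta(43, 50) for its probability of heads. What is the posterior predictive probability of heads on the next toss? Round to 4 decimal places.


Posterior predictive = E[theta] = alpha/(alpha+beta)
= 43/93
= 0.4624

0.4624


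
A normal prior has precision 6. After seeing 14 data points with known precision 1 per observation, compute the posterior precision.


In the conjugate normal model, precisions add:
tau_posterior = tau_prior + n * tau_data
= 6 + 14*1 = 20

20


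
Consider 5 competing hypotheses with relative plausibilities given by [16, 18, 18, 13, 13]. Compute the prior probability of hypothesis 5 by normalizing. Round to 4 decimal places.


Sum of weights = 16 + 18 + 18 + 13 + 13 = 78
Normalized prior for H5 = 13 / 78
= 0.1667

0.1667


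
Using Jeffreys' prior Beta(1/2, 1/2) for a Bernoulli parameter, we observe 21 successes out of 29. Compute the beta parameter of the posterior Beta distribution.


Conjugate update: Beta(0.5 + k, 0.5 + n - k).
k = 21, n - k = 8
Posterior beta = 0.5 + (n - k) = 0.5 + 8 = 8.5

8.5


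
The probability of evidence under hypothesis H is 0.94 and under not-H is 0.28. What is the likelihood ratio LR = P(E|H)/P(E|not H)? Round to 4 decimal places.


LR = 0.94 / 0.28
= 3.3571

3.3571


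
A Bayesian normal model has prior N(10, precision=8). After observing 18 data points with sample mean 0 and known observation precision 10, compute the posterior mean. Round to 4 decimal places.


Posterior mean = (prior_precision * prior_mean + n * data_precision * data_mean) / (prior_precision + n * data_precision)
Numerator = 8*10 + 18*10*0 = 80
Denominator = 8 + 18*10 = 188
Posterior mean = 0.4255

0.4255


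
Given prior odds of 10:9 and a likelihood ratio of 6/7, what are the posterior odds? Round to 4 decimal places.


Posterior odds = prior odds * LR
Prior odds = 10/9 = 1.1111
LR = 6/7 = 0.8571
Posterior odds = 1.1111 * 0.8571 = 0.9524

0.9524


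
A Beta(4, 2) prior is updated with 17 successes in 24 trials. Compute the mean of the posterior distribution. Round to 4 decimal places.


After update: Beta(21, 9)
Mean = 21 / (21 + 9) = 21 / 30
= 0.7

0.7


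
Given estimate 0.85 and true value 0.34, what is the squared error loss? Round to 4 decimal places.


Squared error = (estimate - true)^2
Difference = 0.51
Loss = 0.51^2 = 0.2601

0.2601


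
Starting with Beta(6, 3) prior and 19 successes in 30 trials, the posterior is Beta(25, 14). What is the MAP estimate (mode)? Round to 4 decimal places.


The mode of Beta(a, b) when a > 1 and b > 1 is (a-1)/(a+b-2)
= (25 - 1) / (25 + 14 - 2)
= 24 / 37
= 0.6486

0.6486


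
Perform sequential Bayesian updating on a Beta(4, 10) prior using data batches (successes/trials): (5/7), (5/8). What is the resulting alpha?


Accumulate successes: 10
Posterior alpha = prior alpha + sum of successes
= 4 + 10 = 14

14


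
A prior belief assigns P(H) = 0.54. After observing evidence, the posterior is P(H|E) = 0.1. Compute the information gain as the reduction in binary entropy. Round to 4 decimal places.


H(prior) = -0.54*log2(0.54) - 0.46*log2(0.46)
= 0.9954
H(post) = -0.1*log2(0.1) - 0.9*log2(0.9)
= 0.469
IG = 0.9954 - 0.469 = 0.5264

0.5264


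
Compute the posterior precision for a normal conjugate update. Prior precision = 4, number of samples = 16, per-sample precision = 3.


tau_post = tau_0 + n * tau
= 4 + 16 * 3 = 52

52


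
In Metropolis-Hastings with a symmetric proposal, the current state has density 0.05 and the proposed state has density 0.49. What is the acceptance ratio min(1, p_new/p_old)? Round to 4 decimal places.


Ratio = p_new / p_old = 0.49 / 0.05 = 9.8
Acceptance = min(1, 9.8) = 1.0

1.0


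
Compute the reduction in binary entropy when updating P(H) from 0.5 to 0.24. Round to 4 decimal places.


H_before = -p*log2(p) - (1-p)*log2(1-p) for p=0.5: 1.0
H_after for p=0.24: 0.795
Reduction = 1.0 - 0.795 = 0.205

0.205


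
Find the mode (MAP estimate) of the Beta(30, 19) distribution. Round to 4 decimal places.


For Beta(a,b) with a,b > 1:
Mode = (a-1)/(a+b-2) = (30-1)/(49-2)
= 29/47 = 0.617

0.617


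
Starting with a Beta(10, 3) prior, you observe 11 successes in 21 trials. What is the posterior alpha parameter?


For a Beta-Binomial conjugate model:
Posterior alpha = prior alpha + number of successes
= 10 + 11 = 21

21


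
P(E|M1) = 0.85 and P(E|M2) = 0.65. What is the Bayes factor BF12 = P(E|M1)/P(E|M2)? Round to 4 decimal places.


Bayes factor BF12 = P(E|M1) / P(E|M2)
= 0.85 / 0.65
= 1.3077

1.3077


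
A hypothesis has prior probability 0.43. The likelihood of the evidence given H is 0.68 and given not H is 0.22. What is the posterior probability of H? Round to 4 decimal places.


Using Bayes' theorem:
P(E) = 0.43 * 0.68 + 0.57 * 0.22
P(E) = 0.4178
P(H|E) = (0.43 * 0.68) / 0.4178 = 0.6999

0.6999


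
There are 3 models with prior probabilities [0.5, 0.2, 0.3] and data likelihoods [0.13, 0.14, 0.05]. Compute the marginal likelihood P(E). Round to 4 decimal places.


P(E) = sum over models of P(M_i) * P(E|M_i)
= 0.5*0.13 + 0.2*0.14 + 0.3*0.05
= 0.108

0.108


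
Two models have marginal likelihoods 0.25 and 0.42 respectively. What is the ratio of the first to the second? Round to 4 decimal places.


Evidence ratio = 0.25 / 0.42
= 0.5952

0.5952


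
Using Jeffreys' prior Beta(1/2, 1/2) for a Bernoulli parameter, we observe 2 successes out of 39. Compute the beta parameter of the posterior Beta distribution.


Conjugate update: Beta(0.5 + k, 0.5 + n - k).
k = 2, n - k = 37
Posterior beta = 0.5 + (n - k) = 0.5 + 37 = 37.5

37.5


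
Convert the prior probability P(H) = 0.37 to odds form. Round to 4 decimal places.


P(not H) = 1 - 0.37 = 0.63
Odds = 0.37 / 0.63 = 0.5873

0.5873


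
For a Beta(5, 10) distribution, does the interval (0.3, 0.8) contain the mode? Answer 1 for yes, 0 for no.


Mode of Beta(a,b) = (a-1)/(a+b-2)
= (5-1)/(5+10-2) = 0.3077
Check: 0.3 <= 0.3077 <= 0.8?
Result: 1

1


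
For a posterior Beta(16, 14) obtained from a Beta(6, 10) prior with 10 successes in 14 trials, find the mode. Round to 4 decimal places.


Mode = (alpha - 1) / (alpha + beta - 2)
= 15 / 28
= 0.5357

0.5357


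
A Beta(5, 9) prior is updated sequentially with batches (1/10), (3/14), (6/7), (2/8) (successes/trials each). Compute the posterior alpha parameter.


Sequential conjugate updating is equivalent to a single batch update.
Total successes across all batches = 12
alpha_posterior = alpha_prior + total_successes = 5 + 12
= 17

17


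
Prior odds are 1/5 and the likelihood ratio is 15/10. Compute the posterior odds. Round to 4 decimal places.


Posterior odds = prior odds * likelihood ratio
= (1/5) * (15/10)
= 15 / 50
= 0.3

0.3


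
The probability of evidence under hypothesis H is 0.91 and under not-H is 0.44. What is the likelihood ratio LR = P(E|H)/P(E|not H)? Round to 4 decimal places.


LR = 0.91 / 0.44
= 2.0682

2.0682


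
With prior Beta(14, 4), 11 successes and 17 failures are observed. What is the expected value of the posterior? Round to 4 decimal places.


Posterior = Beta(25, 21)
E[theta] = alpha/(alpha+beta)
= 25/46 = 0.5435

0.5435


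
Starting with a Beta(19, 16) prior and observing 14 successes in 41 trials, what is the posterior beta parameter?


Posterior beta = prior beta + failures
Failures = 41 - 14 = 27
beta_post = 16 + 27 = 43

43


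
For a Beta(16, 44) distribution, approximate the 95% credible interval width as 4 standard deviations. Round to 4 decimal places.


Variance of Beta(a,b) = ab / ((a+b)^2 * (a+b+1))
= 16*44 / ((60)^2 * 61)
= 0.0032
SD = sqrt(0.0032) = 0.0566
Width = 4 * SD = 0.2265

0.2265


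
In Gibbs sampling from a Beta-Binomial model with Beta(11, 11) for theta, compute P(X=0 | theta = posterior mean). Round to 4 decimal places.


Posterior mean = alpha/(alpha+beta) = 11/22 = 0.5
P(X=0|theta=mean) = 1 - theta = 0.5

0.5


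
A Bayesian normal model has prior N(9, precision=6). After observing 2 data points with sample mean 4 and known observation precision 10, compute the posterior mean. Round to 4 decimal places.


Posterior mean = (prior_precision * prior_mean + n * data_precision * data_mean) / (prior_precision + n * data_precision)
Numerator = 6*9 + 2*10*4 = 134
Denominator = 6 + 2*10 = 26
Posterior mean = 5.1538

5.1538


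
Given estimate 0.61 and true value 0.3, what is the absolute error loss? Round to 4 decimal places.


Absolute error = |estimate - true|
= |0.31| = 0.31

0.31


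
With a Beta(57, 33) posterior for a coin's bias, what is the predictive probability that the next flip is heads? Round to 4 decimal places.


The predictive probability equals the posterior mean.
P(next = heads) = alpha / (alpha + beta)
= 57 / 90 = 0.6333

0.6333


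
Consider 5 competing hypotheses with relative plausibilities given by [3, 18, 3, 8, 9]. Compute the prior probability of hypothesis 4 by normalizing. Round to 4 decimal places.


Sum of weights = 3 + 18 + 3 + 8 + 9 = 41
Normalized prior for H4 = 8 / 41
= 0.1951

0.1951


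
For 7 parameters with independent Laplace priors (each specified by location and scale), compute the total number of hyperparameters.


A Laplace prior has 2 hyperparameters per parameter.
Total = 7 * 2 = 14

14


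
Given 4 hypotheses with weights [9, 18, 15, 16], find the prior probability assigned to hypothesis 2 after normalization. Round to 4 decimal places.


To normalize, divide each weight by the sum of all weights.
Sum = 58
Prior(H2) = 18/58 = 0.3103

0.3103


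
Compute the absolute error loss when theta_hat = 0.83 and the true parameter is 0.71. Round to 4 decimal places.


L = |theta_hat - theta_true|
= |0.83 - 0.71| = 0.12

0.12


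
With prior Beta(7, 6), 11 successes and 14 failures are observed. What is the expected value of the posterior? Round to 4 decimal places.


Posterior = Beta(18, 20)
E[theta] = alpha/(alpha+beta)
= 18/38 = 0.4737

0.4737


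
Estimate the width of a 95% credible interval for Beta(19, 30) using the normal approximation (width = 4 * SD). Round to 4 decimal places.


For Beta(a,b): Var = ab/((a+b)^2(a+b+1))
Var = 0.0047, SD = 0.0689
Approximate 95% CI width = 4 * 0.0689 = 0.2756

0.2756


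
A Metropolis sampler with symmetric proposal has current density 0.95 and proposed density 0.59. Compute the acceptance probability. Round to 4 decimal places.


For symmetric proposals, acceptance = min(1, pi(x*)/pi(x))
= min(1, 0.59/0.95)
= min(1, 0.6211) = 0.6211

0.6211


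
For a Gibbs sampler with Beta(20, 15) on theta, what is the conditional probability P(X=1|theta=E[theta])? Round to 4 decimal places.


E[theta] = 20/(20+15) = 0.5714
P(X=1|theta) = theta = 0.5714

0.5714


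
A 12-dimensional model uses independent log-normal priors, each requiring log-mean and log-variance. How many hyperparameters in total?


Per parameter: 2 (log-mean and log-variance).
Total = 12 * 2 = 24

24


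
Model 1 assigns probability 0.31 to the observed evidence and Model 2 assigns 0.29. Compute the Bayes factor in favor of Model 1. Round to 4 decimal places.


BF = P(data|M1) / P(data|M2)
= 0.31 / 0.29 = 1.069

1.069


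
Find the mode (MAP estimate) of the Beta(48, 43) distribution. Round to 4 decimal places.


For Beta(a,b) with a,b > 1:
Mode = (a-1)/(a+b-2) = (48-1)/(91-2)
= 47/89 = 0.5281

0.5281


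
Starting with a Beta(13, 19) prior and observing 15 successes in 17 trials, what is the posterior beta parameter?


Posterior beta = prior beta + failures
Failures = 17 - 15 = 2
beta_post = 19 + 2 = 21

21


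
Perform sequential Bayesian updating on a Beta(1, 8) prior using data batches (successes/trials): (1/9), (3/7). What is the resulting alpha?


Accumulate successes: 4
Posterior alpha = prior alpha + sum of successes
= 1 + 4 = 5

5


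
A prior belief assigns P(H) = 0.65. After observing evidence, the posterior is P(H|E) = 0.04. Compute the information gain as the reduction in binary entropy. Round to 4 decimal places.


H(prior) = -0.65*log2(0.65) - 0.35*log2(0.35)
= 0.9341
H(post) = -0.04*log2(0.04) - 0.96*log2(0.96)
= 0.2423
IG = 0.9341 - 0.2423 = 0.6918

0.6918


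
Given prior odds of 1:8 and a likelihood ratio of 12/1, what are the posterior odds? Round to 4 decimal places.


Posterior odds = prior odds * LR
Prior odds = 1/8 = 0.125
LR = 12/1 = 12.0
Posterior odds = 0.125 * 12.0 = 1.5

1.5


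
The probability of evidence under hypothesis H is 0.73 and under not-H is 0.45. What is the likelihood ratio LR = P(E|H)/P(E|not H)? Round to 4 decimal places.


LR = 0.73 / 0.45
= 1.6222

1.6222


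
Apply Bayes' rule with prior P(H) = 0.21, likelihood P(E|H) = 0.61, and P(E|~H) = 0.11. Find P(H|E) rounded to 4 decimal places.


Step 1: Compute marginal P(E) = P(E|H)P(H) + P(E|~H)P(~H)
= 0.61*0.21 + 0.11*0.79 = 0.215
Step 2: P(H|E) = P(E|H)P(H)/P(E) = 0.1281/0.215
= 0.5958

0.5958


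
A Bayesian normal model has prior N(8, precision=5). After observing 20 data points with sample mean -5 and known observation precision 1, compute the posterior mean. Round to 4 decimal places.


Posterior mean = (prior_precision * prior_mean + n * data_precision * data_mean) / (prior_precision + n * data_precision)
Numerator = 5*8 + 20*1*-5 = -60
Denominator = 5 + 20*1 = 25
Posterior mean = -2.4

-2.4


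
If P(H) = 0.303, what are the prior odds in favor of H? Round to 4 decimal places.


Prior odds = P(H) / (1 - P(H))
= 0.303 / 0.697
= 0.4347

0.4347


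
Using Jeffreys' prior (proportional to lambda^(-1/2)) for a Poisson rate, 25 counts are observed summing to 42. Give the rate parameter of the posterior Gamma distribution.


Conjugate update: Gamma(prior_shape + S, prior_rate + n).
Prior shape = 0.5, prior rate = 0.
Posterior rate = 0 + n = 25

25.0


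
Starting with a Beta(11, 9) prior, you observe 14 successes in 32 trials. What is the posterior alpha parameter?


For a Beta-Binomial conjugate model:
Posterior alpha = prior alpha + number of successes
= 11 + 14 = 25

25


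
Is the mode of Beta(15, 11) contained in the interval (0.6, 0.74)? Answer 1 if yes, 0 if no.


Mode = (a-1)/(a+b-2) = 14/24 = 0.5833
Interval: (0.6, 0.74)
Contains mode? 0

0


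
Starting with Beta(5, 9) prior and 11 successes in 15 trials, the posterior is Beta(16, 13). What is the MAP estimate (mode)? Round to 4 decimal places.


The mode of Beta(a, b) when a > 1 and b > 1 is (a-1)/(a+b-2)
= (16 - 1) / (16 + 13 - 2)
= 15 / 27
= 0.5556

0.5556


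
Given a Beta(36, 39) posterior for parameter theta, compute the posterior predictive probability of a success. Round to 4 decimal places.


For a Beta-Bernoulli model, the predictive probability is the mean:
P(success) = 36/(36+39) = 36/75 = 0.48

0.48


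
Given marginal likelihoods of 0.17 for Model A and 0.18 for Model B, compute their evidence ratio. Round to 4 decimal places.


Ratio = ML(A) / ML(B) = 0.17/0.18
= 0.9444

0.9444


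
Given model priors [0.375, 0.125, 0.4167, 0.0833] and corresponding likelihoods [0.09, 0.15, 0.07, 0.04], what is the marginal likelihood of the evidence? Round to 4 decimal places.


P(E) = sum_i P(M_i) P(E|M_i)
= 0.0338 + 0.0187 + 0.0292 + 0.0033
= 0.085

0.085


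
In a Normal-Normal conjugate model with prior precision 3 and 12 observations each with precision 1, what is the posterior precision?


Posterior precision = prior precision + n * observation precision
= 3 + 12 * 1
= 3 + 12 = 15

15


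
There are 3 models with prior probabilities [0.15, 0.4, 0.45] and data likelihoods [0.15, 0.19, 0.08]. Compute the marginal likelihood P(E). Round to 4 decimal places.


P(E) = sum over models of P(M_i) * P(E|M_i)
= 0.15*0.15 + 0.4*0.19 + 0.45*0.08
= 0.1345

0.1345


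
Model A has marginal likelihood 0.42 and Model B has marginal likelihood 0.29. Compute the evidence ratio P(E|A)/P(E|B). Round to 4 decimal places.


Evidence ratio = P(E|A) / P(E|B)
= 0.42 / 0.29
= 1.4483

1.4483


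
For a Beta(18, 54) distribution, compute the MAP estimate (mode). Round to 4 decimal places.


MAP = mode = (a-1)/(a+b-2)
= (18-1)/(18+54-2)
= 17/70 = 0.2429

0.2429


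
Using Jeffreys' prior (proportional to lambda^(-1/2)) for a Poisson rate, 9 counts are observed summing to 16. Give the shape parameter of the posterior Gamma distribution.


Conjugate update: Gamma(prior_shape + S, prior_rate + n).
Prior shape = 0.5, prior rate = 0.
Posterior shape = 0.5 + S = 0.5 + 16 = 16.5

16.5


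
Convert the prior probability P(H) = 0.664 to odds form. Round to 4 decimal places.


P(not H) = 1 - 0.664 = 0.336
Odds = 0.664 / 0.336 = 1.9762

1.9762


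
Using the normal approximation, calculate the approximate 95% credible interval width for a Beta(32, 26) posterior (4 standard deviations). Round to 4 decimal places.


Var(Beta) = 32*26/(58^2 * 59) = 0.0042
SD = 0.0647
Width ~ 4*SD = 0.259

0.259


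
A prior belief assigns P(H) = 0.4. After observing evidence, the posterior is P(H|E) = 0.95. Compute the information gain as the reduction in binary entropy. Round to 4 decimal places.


H(prior) = -0.4*log2(0.4) - 0.6*log2(0.6)
= 0.971
H(post) = -0.95*log2(0.95) - 0.05*log2(0.05)
= 0.2864
IG = 0.971 - 0.2864 = 0.6846

0.6846


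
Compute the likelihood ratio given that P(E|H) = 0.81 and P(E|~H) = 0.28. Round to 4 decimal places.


LR = P(E|H) / P(E|~H)
= 0.81 / 0.28 = 2.8929

2.8929


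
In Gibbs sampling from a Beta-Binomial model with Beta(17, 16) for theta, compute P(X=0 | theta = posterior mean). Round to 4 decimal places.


Posterior mean = alpha/(alpha+beta) = 17/33 = 0.5152
P(X=0|theta=mean) = 1 - theta = 0.4848

0.4848


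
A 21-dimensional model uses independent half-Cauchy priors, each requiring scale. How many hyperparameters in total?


Per parameter: 1 (scale).
Total = 21 * 1 = 21

21


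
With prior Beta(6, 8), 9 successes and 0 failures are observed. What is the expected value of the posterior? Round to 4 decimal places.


Posterior = Beta(15, 8)
E[theta] = alpha/(alpha+beta)
= 15/23 = 0.6522

0.6522


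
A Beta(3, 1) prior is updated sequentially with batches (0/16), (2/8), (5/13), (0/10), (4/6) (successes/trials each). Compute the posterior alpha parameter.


Sequential conjugate updating is equivalent to a single batch update.
Total successes across all batches = 11
alpha_posterior = alpha_prior + total_successes = 3 + 11
= 14

14


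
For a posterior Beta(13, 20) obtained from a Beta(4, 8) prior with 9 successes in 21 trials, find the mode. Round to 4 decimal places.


Mode = (alpha - 1) / (alpha + beta - 2)
= 12 / 31
= 0.3871

0.3871


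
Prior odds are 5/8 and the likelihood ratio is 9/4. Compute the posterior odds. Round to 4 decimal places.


Posterior odds = prior odds * likelihood ratio
= (5/8) * (9/4)
= 45 / 32
= 1.4062

1.4062


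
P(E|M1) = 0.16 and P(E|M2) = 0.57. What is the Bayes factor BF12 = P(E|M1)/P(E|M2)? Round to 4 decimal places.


Bayes factor BF12 = P(E|M1) / P(E|M2)
= 0.16 / 0.57
= 0.2807

0.2807


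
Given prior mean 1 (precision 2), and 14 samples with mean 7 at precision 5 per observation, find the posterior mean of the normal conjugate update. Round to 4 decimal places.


The posterior mean is a precision-weighted average of prior and data.
Post. prec. = 2 + 70 = 72
Post. mean = (2 + 490)/72 = 492/72 = 6.8333

6.8333


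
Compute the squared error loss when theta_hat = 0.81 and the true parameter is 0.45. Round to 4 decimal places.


L = (theta_hat - theta_true)^2
= (0.81 - 0.45)^2
= 0.36^2 = 0.1296

0.1296


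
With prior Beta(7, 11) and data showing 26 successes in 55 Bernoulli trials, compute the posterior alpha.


Conjugate update: alpha_posterior = alpha_prior + k
= 7 + 26 = 33

33


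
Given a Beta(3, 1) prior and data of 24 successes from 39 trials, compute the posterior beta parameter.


Number of failures = 39 - 24 = 15
Posterior beta = 1 + 15 = 16

16


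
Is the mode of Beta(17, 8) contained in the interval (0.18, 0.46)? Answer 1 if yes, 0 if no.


Mode = (a-1)/(a+b-2) = 16/23 = 0.6957
Interval: (0.18, 0.46)
Contains mode? 0

0


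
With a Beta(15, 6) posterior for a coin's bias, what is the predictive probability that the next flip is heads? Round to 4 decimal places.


The predictive probability equals the posterior mean.
P(next = heads) = alpha / (alpha + beta)
= 15 / 21 = 0.7143

0.7143


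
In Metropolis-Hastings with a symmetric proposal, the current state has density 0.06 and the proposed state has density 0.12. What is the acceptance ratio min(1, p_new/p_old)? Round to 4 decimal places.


Ratio = p_new / p_old = 0.12 / 0.06 = 2.0
Acceptance = min(1, 2.0) = 1.0

1.0


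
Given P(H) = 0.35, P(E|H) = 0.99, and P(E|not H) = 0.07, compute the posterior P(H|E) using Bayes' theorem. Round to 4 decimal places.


By Bayes' theorem: P(H|E) = P(E|H)*P(H) / P(E)
P(E) = P(E|H)*P(H) + P(E|not H)*P(not H)
P(E) = 0.99*0.35 + 0.07*0.65 = 0.392
P(H|E) = 0.99*0.35 / 0.392 = 0.8839

0.8839


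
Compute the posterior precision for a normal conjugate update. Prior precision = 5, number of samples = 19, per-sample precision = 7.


tau_post = tau_0 + n * tau
= 5 + 19 * 7 = 138

138


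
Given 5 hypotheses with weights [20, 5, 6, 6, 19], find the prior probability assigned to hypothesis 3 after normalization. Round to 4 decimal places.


To normalize, divide each weight by the sum of all weights.
Sum = 56
Prior(H3) = 6/56 = 0.1071

0.1071


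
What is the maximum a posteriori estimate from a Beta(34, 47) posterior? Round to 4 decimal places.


The MAP estimate equals the mode of the distribution.
Mode of Beta(a,b) = (a-1)/(a+b-2)
= 33/79
= 0.4177

0.4177


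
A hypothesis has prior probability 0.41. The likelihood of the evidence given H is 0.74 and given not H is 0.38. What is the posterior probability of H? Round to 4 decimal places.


Using Bayes' theorem:
P(E) = 0.41 * 0.74 + 0.59 * 0.38
P(E) = 0.5276
P(H|E) = (0.41 * 0.74) / 0.5276 = 0.5751

0.5751


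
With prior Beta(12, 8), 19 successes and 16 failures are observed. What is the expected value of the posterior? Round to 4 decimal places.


Posterior = Beta(31, 24)
E[theta] = alpha/(alpha+beta)
= 31/55 = 0.5636

0.5636


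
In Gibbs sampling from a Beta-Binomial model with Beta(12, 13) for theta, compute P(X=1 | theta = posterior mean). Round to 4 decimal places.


Posterior mean = alpha/(alpha+beta) = 12/25 = 0.48
P(X=1|theta=mean) = theta = 0.48

0.48


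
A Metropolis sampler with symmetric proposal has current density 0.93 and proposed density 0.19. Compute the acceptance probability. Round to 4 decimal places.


For symmetric proposals, acceptance = min(1, pi(x*)/pi(x))
= min(1, 0.19/0.93)
= min(1, 0.2043) = 0.2043

0.2043


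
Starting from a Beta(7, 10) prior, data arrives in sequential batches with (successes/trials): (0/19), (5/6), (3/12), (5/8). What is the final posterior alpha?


In sequential Bayesian updating, we sum all successes.
Total successes = 13
Final alpha = 7 + 13 = 20

20


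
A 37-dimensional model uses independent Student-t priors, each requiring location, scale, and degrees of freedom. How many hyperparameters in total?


Per parameter: 3 (location, scale, and degrees of freedom).
Total = 37 * 3 = 111

111


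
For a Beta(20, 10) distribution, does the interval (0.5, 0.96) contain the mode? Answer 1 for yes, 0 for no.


Mode of Beta(a,b) = (a-1)/(a+b-2)
= (20-1)/(20+10-2) = 0.6786
Check: 0.5 <= 0.6786 <= 0.96?
Result: 1

1


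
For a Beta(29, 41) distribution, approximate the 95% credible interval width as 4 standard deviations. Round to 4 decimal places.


Variance of Beta(a,b) = ab / ((a+b)^2 * (a+b+1))
= 29*41 / ((70)^2 * 71)
= 0.0034
SD = sqrt(0.0034) = 0.0585
Width = 4 * SD = 0.2338

0.2338


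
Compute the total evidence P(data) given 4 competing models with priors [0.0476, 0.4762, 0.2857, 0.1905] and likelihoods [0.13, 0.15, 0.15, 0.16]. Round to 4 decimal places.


Marginal likelihood = sum P(model_i) * P(data|model_i)
Model 1: 0.0476 * 0.13 = 0.0062
Model 2: 0.4762 * 0.15 = 0.0714
Model 3: 0.2857 * 0.15 = 0.0429
Model 4: 0.1905 * 0.16 = 0.0305
Total = 0.151

0.151


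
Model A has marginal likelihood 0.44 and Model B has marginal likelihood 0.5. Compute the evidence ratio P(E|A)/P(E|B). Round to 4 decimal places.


Evidence ratio = P(E|A) / P(E|B)
= 0.44 / 0.5
= 0.88

0.88


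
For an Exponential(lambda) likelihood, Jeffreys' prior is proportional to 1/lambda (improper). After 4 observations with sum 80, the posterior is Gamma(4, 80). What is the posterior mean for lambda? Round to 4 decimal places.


Posterior = Gamma(n, sum_x) = Gamma(4, 80)
Posterior mean = shape/rate = 4/80
= 0.05

0.05


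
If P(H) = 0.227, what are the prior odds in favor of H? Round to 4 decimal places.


Prior odds = P(H) / (1 - P(H))
= 0.227 / 0.773
= 0.2937

0.2937


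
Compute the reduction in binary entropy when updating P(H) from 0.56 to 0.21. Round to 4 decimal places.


H_before = -p*log2(p) - (1-p)*log2(1-p) for p=0.56: 0.9896
H_after for p=0.21: 0.7415
Reduction = 0.9896 - 0.7415 = 0.2481

0.2481


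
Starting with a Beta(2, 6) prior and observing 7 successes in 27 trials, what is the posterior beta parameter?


Posterior beta = prior beta + failures
Failures = 27 - 7 = 20
beta_post = 6 + 20 = 26

26
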